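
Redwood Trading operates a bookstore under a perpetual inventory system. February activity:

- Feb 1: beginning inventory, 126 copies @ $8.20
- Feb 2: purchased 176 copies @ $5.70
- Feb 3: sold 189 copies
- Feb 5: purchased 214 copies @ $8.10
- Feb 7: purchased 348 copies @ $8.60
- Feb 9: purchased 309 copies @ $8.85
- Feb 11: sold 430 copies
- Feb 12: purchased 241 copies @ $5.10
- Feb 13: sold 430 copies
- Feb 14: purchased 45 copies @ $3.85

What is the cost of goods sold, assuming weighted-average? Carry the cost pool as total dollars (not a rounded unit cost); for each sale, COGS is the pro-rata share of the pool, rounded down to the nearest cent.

After Feb 1: 126 on hand, pool $1,033.20 (≈ $8.2000 each)
After Feb 2: 302 on hand, pool $2,036.40 (≈ $6.7430 each)
Feb 3, sell 189: 189/302 × $2,036.40 → $1,274.43
After Feb 5: 327 on hand, pool $2,495.37 (≈ $7.6311 each)
After Feb 7: 675 on hand, pool $5,488.17 (≈ $8.1306 each)
After Feb 9: 984 on hand, pool $8,222.82 (≈ $8.3565 each)
Feb 11, sell 430: 430/984 × $8,222.82 → $3,593.30
After Feb 12: 795 on hand, pool $5,858.62 (≈ $7.3693 each)
Feb 13, sell 430: 430/795 × $5,858.62 → $3,168.81
After Feb 14: 410 on hand, pool $2,863.06 (≈ $6.9831 each)
Total COGS = $1,274.43 + $3,593.30 + $3,168.81 = $8,036.54
Ending inventory (cost pool remaining) = $2,863.06

COGS = $8,036.54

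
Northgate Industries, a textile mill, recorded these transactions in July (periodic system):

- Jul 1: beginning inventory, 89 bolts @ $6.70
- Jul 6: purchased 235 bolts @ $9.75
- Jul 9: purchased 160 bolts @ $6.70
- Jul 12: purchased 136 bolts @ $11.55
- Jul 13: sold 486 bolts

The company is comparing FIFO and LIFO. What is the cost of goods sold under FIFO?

COGS = $3,982.65

FIFO COGS: 89 @ $6.70 + 235 @ $9.75 + 160 @ $6.70 + 2 @ $11.55 = $3,982.65
LIFO COGS: 136 @ $11.55 + 160 @ $6.70 + 190 @ $9.75 = $4,495.30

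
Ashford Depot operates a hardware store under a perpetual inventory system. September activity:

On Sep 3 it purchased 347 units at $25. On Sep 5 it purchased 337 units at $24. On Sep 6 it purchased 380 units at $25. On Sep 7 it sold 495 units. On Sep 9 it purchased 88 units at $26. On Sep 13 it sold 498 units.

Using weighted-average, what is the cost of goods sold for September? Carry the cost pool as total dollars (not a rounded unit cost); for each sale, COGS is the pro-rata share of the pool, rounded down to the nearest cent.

After Sep 3: 347 on hand, pool $8,675.00 (≈ $25.0000 each)
After Sep 5: 684 on hand, pool $16,763.00 (≈ $24.5073 each)
After Sep 6: 1064 on hand, pool $26,263.00 (≈ $24.6833 each)
Sep 7, sell 495: 495/1064 × $26,263.00 → $12,218.21
After Sep 9: 657 on hand, pool $16,332.79 (≈ $24.8596 each)
Sep 13, sell 498: 498/657 × $16,332.79 → $12,380.10
Total COGS = $12,218.21 + $12,380.10 = $24,598.31
Ending inventory (cost pool remaining) = $3,952.69
Check: goods available $28,551.00 = COGS $24,598.31 + ending $3,952.69

COGS = $24,598.31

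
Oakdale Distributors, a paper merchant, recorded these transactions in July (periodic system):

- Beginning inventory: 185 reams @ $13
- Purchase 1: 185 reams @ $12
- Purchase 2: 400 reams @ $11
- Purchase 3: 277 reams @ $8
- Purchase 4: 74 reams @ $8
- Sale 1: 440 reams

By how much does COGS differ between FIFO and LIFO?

$1,608

FIFO COGS: 185 @ $13 + 185 @ $12 + 70 @ $11 = $5,395
LIFO COGS: 74 @ $8 + 277 @ $8 + 89 @ $11 = $3,787
Difference = |$5,395 − $3,787| = $1,608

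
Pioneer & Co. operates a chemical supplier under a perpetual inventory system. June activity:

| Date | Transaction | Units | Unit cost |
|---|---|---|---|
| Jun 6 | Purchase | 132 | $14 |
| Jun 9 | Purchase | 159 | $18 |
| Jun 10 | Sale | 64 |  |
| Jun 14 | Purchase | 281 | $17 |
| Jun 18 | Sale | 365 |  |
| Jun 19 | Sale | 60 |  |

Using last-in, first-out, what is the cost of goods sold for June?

Jun 10, 64 sold [LIFO — newest first]: 64 @ $18 = $1,152
Jun 18, 365 sold [LIFO — newest first]: 281 @ $17 + 84 @ $18 = $6,289
Jun 19, 60 sold [LIFO — newest first]: 11 @ $18 + 49 @ $14 = $884
Total COGS = $1,152 + $6,289 + $884 = $8,325
Ending inventory: 83 @ $14 = $1,162

COGS = $8,325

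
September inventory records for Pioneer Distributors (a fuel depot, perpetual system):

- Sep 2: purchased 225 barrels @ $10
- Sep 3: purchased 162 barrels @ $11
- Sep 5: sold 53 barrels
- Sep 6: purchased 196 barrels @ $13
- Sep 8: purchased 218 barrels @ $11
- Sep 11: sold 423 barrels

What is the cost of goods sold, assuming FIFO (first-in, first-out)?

Sep 5, 53 sold [FIFO — oldest first]: 53 @ $10 = $530
Sep 11, 423 sold [FIFO — oldest first]: 172 @ $10 + 162 @ $11 + 89 @ $13 = $4,659
Total COGS = $530 + $4,659 = $5,189
Ending inventory: 107 @ $13 + 218 @ $11 = $3,789
Check: goods available $8,978 = COGS $5,189 + ending $3,789

COGS = $5,189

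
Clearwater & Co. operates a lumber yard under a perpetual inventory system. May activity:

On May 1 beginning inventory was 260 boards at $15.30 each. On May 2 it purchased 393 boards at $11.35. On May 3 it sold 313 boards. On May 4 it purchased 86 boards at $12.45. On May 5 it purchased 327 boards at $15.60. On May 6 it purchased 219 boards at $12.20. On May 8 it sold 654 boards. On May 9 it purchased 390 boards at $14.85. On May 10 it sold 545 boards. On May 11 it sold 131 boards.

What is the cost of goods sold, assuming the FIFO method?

May 3, 313 sold [FIFO — oldest first]: 260 @ $15.30 + 53 @ $11.35 = $4,579.55
May 8, 654 sold [FIFO — oldest first]: 340 @ $11.35 + 86 @ $12.45 + 228 @ $15.60 = $8,486.50
May 10, 545 sold [FIFO — oldest first]: 99 @ $15.60 + 219 @ $12.20 + 227 @ $14.85 = $7,587.15
May 11, 131 sold [FIFO — oldest first]: 131 @ $14.85 = $1,945.35
Total COGS = $4,579.55 + $8,486.50 + $7,587.15 + $1,945.35 = $22,598.55
Ending inventory: 32 @ $14.85 = $475.20

COGS = $22,598.55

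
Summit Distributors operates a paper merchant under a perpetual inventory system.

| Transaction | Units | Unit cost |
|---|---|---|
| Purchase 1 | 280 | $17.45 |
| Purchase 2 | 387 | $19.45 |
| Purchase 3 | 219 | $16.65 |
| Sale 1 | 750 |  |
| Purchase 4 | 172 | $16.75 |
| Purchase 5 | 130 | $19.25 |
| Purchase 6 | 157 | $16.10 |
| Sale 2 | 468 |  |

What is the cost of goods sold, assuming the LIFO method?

COGS = $21,754.55

Sale 1 (750) [LIFO — newest first]: 219 @ $16.65 + 387 @ $19.45 + 144 @ $17.45 = $13,686.30
Sale 2 (468) [LIFO — newest first]: 157 @ $16.10 + 130 @ $19.25 + 172 @ $16.75 + 9 @ $17.45 = $8,068.25
Total COGS = $13,686.30 + $8,068.25 = $21,754.55
Ending inventory: 127 @ $17.45 = $2,216.15
Check: goods available $23,970.70 = COGS $21,754.55 + ending $2,216.15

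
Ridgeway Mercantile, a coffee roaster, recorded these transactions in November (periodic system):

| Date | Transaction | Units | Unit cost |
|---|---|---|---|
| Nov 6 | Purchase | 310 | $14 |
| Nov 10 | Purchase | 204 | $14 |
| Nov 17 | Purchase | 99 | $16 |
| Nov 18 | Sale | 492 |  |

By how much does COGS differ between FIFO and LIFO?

FIFO COGS: 310 @ $14 + 182 @ $14 = $6,888
LIFO COGS: 99 @ $16 + 204 @ $14 + 189 @ $14 = $7,086
Difference = |$6,888 − $7,086| = $198

$198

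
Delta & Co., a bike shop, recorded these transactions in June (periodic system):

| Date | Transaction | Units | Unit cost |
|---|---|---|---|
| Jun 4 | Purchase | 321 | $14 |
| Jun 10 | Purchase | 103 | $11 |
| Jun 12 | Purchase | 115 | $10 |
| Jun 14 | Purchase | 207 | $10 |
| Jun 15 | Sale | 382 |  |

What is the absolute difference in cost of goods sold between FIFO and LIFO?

FIFO COGS: 321 @ $14 + 61 @ $11 = $5,165
LIFO COGS: 207 @ $10 + 115 @ $10 + 60 @ $11 = $3,880
Difference = |$5,165 − $3,880| = $1,285

$1,285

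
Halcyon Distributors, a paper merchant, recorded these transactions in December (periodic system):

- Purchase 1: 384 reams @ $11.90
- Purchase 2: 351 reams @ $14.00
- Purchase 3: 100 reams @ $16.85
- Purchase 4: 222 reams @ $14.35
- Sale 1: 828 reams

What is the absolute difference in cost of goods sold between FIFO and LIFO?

$578.55

FIFO COGS: 384 @ $11.90 + 351 @ $14.00 + 93 @ $16.85 = $11,050.65
LIFO COGS: 222 @ $14.35 + 100 @ $16.85 + 351 @ $14.00 + 155 @ $11.90 = $11,629.20
Difference = |$11,050.65 − $11,629.20| = $578.55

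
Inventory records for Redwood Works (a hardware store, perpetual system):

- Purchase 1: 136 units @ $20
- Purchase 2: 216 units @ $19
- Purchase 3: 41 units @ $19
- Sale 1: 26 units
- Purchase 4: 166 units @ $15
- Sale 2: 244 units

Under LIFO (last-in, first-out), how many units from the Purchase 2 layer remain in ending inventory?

153

Sale 1 (26) [LIFO — newest first]: 26 @ $19 = $494
Sale 2 (244) [LIFO — newest first]: 166 @ $15 + 15 @ $19 + 63 @ $19 = $3,972
Total COGS = $494 + $3,972 = $4,466
Ending inventory: 136 @ $20 + 153 @ $19 = $5,627
Check: goods available $10,093 = COGS $4,466 + ending $5,627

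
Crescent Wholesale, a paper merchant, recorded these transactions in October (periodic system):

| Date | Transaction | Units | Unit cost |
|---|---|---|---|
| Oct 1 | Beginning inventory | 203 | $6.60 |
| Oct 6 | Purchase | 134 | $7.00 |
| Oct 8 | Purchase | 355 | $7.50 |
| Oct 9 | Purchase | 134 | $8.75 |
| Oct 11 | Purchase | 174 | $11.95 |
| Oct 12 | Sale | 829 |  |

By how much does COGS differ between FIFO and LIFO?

FIFO COGS: 203 @ $6.60 + 134 @ $7.00 + 355 @ $7.50 + 134 @ $8.75 + 3 @ $11.95 = $6,148.65
LIFO COGS: 174 @ $11.95 + 134 @ $8.75 + 355 @ $7.50 + 134 @ $7.00 + 32 @ $6.60 = $7,063.50
Difference = |$6,148.65 − $7,063.50| = $914.85

$914.85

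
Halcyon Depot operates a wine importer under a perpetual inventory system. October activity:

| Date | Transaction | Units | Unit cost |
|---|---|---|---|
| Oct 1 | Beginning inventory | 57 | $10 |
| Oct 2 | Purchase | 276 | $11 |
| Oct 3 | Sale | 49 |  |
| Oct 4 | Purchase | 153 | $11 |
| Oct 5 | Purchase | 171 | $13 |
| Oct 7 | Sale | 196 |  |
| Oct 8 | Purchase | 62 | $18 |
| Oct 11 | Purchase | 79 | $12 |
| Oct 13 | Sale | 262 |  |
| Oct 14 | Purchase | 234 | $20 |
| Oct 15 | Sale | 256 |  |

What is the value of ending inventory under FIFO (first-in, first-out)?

Ending inventory = $5,100

Oct 3, 49 sold [FIFO — oldest first]: 49 @ $10 = $490
Oct 7, 196 sold [FIFO — oldest first]: 8 @ $10 + 188 @ $11 = $2,148
Oct 13, 262 sold [FIFO — oldest first]: 88 @ $11 + 153 @ $11 + 21 @ $13 = $2,924
Oct 15, 256 sold [FIFO — oldest first]: 150 @ $13 + 62 @ $18 + 44 @ $12 = $3,594
Total COGS = $490 + $2,148 + $2,924 + $3,594 = $9,156
Ending inventory: 35 @ $12 + 234 @ $20 = $5,100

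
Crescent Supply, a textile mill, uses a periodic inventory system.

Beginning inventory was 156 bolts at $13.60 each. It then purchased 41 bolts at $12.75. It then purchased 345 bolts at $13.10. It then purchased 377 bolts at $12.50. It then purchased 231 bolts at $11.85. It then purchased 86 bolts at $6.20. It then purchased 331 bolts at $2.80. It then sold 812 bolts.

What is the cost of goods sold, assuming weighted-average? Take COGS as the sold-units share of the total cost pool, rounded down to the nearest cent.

Sale 1, sell 812: 812/1567 × $16,073.70 → $8,329.19
Ending inventory (cost pool remaining) = $7,744.51
Check: goods available $16,073.70 = COGS $8,329.19 + ending $7,744.51

COGS = $8,329.19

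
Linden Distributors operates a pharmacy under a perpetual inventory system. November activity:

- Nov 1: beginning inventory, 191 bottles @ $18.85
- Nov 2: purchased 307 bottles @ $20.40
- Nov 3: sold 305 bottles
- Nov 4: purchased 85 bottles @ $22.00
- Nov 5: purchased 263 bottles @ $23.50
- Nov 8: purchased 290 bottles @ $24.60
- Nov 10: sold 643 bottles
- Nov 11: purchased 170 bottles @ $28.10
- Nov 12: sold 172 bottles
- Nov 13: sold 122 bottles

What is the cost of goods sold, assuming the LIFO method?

COGS = $28,618.25

Nov 3, 305 sold [LIFO — newest first]: 305 @ $20.40 = $6,222.00
Nov 10, 643 sold [LIFO — newest first]: 290 @ $24.60 + 263 @ $23.50 + 85 @ $22.00 + 2 @ $20.40 + 3 @ $18.85 = $15,281.85
Nov 12, 172 sold [LIFO — newest first]: 170 @ $28.10 + 2 @ $18.85 = $4,814.70
Nov 13, 122 sold [LIFO — newest first]: 122 @ $18.85 = $2,299.70
Total COGS = $6,222.00 + $15,281.85 + $4,814.70 + $2,299.70 = $28,618.25
Ending inventory: 64 @ $18.85 = $1,206.40
Check: goods available $29,824.65 = COGS $28,618.25 + ending $1,206.40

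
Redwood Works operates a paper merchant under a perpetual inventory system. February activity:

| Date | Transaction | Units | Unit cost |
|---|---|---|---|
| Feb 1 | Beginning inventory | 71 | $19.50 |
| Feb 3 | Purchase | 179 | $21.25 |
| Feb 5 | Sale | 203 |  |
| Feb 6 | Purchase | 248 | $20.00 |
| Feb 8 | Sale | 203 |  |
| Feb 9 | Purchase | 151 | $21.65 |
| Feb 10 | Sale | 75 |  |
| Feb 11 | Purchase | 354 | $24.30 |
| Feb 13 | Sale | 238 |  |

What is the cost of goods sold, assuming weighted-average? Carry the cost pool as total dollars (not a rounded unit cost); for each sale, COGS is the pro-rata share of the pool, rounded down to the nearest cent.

After Feb 1: 71 on hand, pool $1,384.50 (≈ $19.5000 each)
After Feb 3: 250 on hand, pool $5,188.25 (≈ $20.7530 each)
Feb 5, sell 203: 203/250 × $5,188.25 → $4,212.85
After Feb 6: 295 on hand, pool $5,935.40 (≈ $20.1200 each)
Feb 8, sell 203: 203/295 × $5,935.40 → $4,084.36
After Feb 9: 243 on hand, pool $5,120.19 (≈ $21.0707 each)
Feb 10, sell 75: 75/243 × $5,120.19 → $1,580.30
After Feb 11: 522 on hand, pool $12,142.09 (≈ $23.2607 each)
Feb 13, sell 238: 238/522 × $12,142.09 → $5,536.04
Total COGS = $4,212.85 + $4,084.36 + $1,580.30 + $5,536.04 = $15,413.55
Ending inventory (cost pool remaining) = $6,606.05

COGS = $15,413.55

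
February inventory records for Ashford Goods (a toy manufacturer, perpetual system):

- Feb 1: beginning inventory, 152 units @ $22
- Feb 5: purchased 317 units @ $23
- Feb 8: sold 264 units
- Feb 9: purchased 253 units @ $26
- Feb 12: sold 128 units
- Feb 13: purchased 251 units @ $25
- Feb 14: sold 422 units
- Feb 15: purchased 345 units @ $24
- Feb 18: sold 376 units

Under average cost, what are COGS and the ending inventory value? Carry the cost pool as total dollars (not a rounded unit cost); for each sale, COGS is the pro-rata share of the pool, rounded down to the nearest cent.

COGS = $28,666.80; ending inventory = $3,101.20

After Feb 1: 152 on hand, pool $3,344.00 (≈ $22.0000 each)
After Feb 5: 469 on hand, pool $10,635.00 (≈ $22.6759 each)
Feb 8, sell 264: 264/469 × $10,635.00 → $5,986.43
After Feb 9: 458 on hand, pool $11,226.57 (≈ $24.5122 each)
Feb 12, sell 128: 128/458 × $11,226.57 → $3,137.55
After Feb 13: 581 on hand, pool $14,364.02 (≈ $24.7229 each)
Feb 14, sell 422: 422/581 × $14,364.02 → $10,433.07
After Feb 15: 504 on hand, pool $12,210.95 (≈ $24.2281 each)
Feb 18, sell 376: 376/504 × $12,210.95 → $9,109.75
Total COGS = $5,986.43 + $3,137.55 + $10,433.07 + $9,109.75 = $28,666.80
Ending inventory (cost pool remaining) = $3,101.20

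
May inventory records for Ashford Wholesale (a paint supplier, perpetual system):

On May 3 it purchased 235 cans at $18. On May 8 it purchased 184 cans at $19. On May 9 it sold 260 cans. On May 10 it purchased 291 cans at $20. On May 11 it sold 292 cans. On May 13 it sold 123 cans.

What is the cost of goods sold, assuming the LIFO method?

May 9, 260 sold [LIFO — newest first]: 184 @ $19 + 76 @ $18 = $4,864
May 11, 292 sold [LIFO — newest first]: 291 @ $20 + 1 @ $18 = $5,838
May 13, 123 sold [LIFO — newest first]: 123 @ $18 = $2,214
Total COGS = $4,864 + $5,838 + $2,214 = $12,916
Ending inventory: 35 @ $18 = $630

COGS = $12,916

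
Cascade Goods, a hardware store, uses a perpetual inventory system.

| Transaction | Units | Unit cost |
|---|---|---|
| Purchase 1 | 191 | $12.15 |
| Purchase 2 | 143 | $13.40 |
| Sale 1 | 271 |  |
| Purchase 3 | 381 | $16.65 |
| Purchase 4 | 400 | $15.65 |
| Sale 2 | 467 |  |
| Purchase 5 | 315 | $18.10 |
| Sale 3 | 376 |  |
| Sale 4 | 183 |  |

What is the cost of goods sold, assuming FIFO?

COGS = $20,134.70

Sale 1 (271) [FIFO — oldest first]: 191 @ $12.15 + 80 @ $13.40 = $3,392.65
Sale 2 (467) [FIFO — oldest first]: 63 @ $13.40 + 381 @ $16.65 + 23 @ $15.65 = $7,547.80
Sale 3 (376) [FIFO — oldest first]: 376 @ $15.65 = $5,884.40
Sale 4 (183) [FIFO — oldest first]: 1 @ $15.65 + 182 @ $18.10 = $3,309.85
Total COGS = $3,392.65 + $7,547.80 + $5,884.40 + $3,309.85 = $20,134.70
Ending inventory: 133 @ $18.10 = $2,407.30
Check: goods available $22,542.00 = COGS $20,134.70 + ending $2,407.30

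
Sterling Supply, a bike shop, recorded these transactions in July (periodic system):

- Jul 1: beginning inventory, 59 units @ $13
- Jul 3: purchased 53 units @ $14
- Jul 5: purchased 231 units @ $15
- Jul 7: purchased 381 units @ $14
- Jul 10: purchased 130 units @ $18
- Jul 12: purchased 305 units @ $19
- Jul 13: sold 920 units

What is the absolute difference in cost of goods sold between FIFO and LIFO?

FIFO COGS: 59 @ $13 + 53 @ $14 + 231 @ $15 + 381 @ $14 + 130 @ $18 + 66 @ $19 = $13,902
LIFO COGS: 305 @ $19 + 130 @ $18 + 381 @ $14 + 104 @ $15 = $15,029
Difference = |$13,902 − $15,029| = $1,127

$1,127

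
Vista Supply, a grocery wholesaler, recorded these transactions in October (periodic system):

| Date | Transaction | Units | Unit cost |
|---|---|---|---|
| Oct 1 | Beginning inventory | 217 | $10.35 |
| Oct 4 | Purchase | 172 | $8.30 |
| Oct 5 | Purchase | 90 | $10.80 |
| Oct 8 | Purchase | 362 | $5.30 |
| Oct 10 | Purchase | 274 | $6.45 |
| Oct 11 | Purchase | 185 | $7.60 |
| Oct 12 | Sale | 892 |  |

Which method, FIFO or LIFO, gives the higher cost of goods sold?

FIFO COGS: 217 @ $10.35 + 172 @ $8.30 + 90 @ $10.80 + 362 @ $5.30 + 51 @ $6.45 = $6,893.10
LIFO COGS: 185 @ $7.60 + 274 @ $6.45 + 362 @ $5.30 + 71 @ $10.80 = $5,858.70

FIFO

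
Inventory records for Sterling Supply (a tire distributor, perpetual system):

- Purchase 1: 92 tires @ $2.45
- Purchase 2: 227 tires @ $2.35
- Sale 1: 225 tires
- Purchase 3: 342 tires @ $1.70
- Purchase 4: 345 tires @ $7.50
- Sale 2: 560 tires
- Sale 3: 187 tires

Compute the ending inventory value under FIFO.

Sale 1 (225) [FIFO — oldest first]: 92 @ $2.45 + 133 @ $2.35 = $537.95
Sale 2 (560) [FIFO — oldest first]: 94 @ $2.35 + 342 @ $1.70 + 124 @ $7.50 = $1,732.30
Sale 3 (187) [FIFO — oldest first]: 187 @ $7.50 = $1,402.50
Total COGS = $537.95 + $1,732.30 + $1,402.50 = $3,672.75
Ending inventory: 34 @ $7.50 = $255.00

Ending inventory = $255.00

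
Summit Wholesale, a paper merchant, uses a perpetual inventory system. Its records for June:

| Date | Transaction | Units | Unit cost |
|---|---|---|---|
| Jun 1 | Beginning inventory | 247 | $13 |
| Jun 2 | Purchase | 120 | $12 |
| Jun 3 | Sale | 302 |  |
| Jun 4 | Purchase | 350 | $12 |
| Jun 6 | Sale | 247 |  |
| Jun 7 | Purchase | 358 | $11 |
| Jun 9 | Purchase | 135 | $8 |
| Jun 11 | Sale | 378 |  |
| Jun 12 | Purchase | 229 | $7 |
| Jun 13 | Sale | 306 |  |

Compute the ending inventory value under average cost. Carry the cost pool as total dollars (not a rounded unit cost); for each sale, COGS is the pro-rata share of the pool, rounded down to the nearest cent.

Ending inventory = $1,859.69

After Jun 1: 247 on hand, pool $3,211.00 (≈ $13.0000 each)
After Jun 2: 367 on hand, pool $4,651.00 (≈ $12.6730 each)
Jun 3, sell 302: 302/367 × $4,651.00 → $3,827.25
After Jun 4: 415 on hand, pool $5,023.75 (≈ $12.1054 each)
Jun 6, sell 247: 247/415 × $5,023.75 → $2,990.03
After Jun 7: 526 on hand, pool $5,971.72 (≈ $11.3531 each)
After Jun 9: 661 on hand, pool $7,051.72 (≈ $10.6683 each)
Jun 11, sell 378: 378/661 × $7,051.72 → $4,032.60
After Jun 12: 512 on hand, pool $4,622.12 (≈ $9.0276 each)
Jun 13, sell 306: 306/512 × $4,622.12 → $2,762.43
Total COGS = $3,827.25 + $2,990.03 + $4,032.60 + $2,762.43 = $13,612.31
Ending inventory (cost pool remaining) = $1,859.69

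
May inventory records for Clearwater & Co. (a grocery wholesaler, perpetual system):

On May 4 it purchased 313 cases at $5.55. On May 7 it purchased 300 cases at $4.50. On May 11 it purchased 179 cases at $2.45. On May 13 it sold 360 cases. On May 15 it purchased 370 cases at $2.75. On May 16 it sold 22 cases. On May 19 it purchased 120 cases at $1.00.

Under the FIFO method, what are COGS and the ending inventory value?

COGS = $2,047.65; ending inventory = $2,615.55

May 13, 360 sold [FIFO — oldest first]: 313 @ $5.55 + 47 @ $4.50 = $1,948.65
May 16, 22 sold [FIFO — oldest first]: 22 @ $4.50 = $99.00
Total COGS = $1,948.65 + $99.00 = $2,047.65
Ending inventory: 231 @ $4.50 + 179 @ $2.45 + 370 @ $2.75 + 120 @ $1.00 = $2,615.55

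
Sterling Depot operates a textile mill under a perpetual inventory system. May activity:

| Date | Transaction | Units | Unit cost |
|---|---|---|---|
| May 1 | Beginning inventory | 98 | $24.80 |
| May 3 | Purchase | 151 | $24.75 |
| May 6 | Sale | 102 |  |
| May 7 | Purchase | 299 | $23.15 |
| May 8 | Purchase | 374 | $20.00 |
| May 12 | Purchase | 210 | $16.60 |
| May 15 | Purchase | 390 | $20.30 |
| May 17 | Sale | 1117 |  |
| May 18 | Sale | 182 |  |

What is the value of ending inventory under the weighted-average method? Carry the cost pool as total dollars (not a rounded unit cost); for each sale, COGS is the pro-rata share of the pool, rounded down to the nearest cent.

Ending inventory = $2,509.14

After May 1: 98 on hand, pool $2,430.40 (≈ $24.8000 each)
After May 3: 249 on hand, pool $6,167.65 (≈ $24.7697 each)
May 6, sell 102: 102/249 × $6,167.65 → $2,526.50
After May 7: 446 on hand, pool $10,563.00 (≈ $23.6839 each)
After May 8: 820 on hand, pool $18,043.00 (≈ $22.0037 each)
After May 12: 1030 on hand, pool $21,529.00 (≈ $20.9019 each)
After May 15: 1420 on hand, pool $29,446.00 (≈ $20.7366 each)
May 17, sell 1117: 1117/1420 × $29,446.00 → $23,162.80
May 18, sell 182: 182/303 × $6,283.20 → $3,774.06
Total COGS = $2,526.50 + $23,162.80 + $3,774.06 = $29,463.36
Ending inventory (cost pool remaining) = $2,509.14
Check: goods available $31,972.50 = COGS $29,463.36 + ending $2,509.14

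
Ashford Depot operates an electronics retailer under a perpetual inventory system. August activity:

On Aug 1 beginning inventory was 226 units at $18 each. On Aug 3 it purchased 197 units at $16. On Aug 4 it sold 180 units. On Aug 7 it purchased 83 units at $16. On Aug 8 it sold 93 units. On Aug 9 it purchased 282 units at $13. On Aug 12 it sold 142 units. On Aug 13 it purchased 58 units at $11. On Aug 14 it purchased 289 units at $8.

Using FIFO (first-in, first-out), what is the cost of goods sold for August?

Aug 4, 180 sold [FIFO — oldest first]: 180 @ $18 = $3,240
Aug 8, 93 sold [FIFO — oldest first]: 46 @ $18 + 47 @ $16 = $1,580
Aug 12, 142 sold [FIFO — oldest first]: 142 @ $16 = $2,272
Total COGS = $3,240 + $1,580 + $2,272 = $7,092
Ending inventory: 8 @ $16 + 83 @ $16 + 282 @ $13 + 58 @ $11 + 289 @ $8 = $8,072
Check: goods available $15,164 = COGS $7,092 + ending $8,072

COGS = $7,092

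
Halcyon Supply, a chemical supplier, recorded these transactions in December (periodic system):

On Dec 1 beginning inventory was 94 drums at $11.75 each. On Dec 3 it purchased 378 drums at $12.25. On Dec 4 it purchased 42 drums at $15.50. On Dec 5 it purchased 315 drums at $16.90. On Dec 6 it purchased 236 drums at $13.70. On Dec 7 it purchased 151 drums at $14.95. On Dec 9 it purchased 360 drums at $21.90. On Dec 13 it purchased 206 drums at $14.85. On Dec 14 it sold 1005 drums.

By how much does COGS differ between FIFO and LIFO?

FIFO COGS: 94 @ $11.75 + 378 @ $12.25 + 42 @ $15.50 + 315 @ $16.90 + 176 @ $13.70 = $14,120.70
LIFO COGS: 206 @ $14.85 + 360 @ $21.90 + 151 @ $14.95 + 236 @ $13.70 + 52 @ $16.90 = $17,312.55
Difference = |$14,120.70 − $17,312.55| = $3,191.85

$3,191.85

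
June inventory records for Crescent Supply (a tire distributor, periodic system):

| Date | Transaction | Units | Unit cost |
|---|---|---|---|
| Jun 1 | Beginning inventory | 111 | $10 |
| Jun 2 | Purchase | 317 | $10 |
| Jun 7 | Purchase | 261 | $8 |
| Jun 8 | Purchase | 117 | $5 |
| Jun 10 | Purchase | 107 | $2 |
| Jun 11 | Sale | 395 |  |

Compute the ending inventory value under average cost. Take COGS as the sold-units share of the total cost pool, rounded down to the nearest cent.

Ending inventory = $4,066.28

Jun 11, sell 395: 395/913 × $7,167.00 → $3,100.72
Ending inventory (cost pool remaining) = $4,066.28
Check: goods available $7,167.00 = COGS $3,100.72 + ending $4,066.28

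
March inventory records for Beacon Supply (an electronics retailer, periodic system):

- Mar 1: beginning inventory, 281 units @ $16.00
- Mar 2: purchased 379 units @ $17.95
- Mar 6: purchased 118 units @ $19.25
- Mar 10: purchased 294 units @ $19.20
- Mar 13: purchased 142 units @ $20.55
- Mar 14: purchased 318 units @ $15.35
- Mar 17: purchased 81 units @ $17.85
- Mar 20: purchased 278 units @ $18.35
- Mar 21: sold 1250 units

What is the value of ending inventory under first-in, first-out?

Ending inventory = $10,875.85

Mar 21, 1250 sold [FIFO — oldest first]: 281 @ $16.00 + 379 @ $17.95 + 118 @ $19.25 + 294 @ $19.20 + 142 @ $20.55 + 36 @ $15.35 = $22,686.05
Ending inventory: 282 @ $15.35 + 81 @ $17.85 + 278 @ $18.35 = $10,875.85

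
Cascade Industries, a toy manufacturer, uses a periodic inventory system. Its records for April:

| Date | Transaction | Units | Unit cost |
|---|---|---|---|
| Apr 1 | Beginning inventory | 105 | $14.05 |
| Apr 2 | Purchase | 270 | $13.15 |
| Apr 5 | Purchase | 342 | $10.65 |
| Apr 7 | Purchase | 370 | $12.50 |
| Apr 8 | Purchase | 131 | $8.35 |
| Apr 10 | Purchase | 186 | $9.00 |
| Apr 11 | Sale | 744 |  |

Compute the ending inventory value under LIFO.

Apr 11, 744 sold [LIFO — newest first]: 186 @ $9.00 + 131 @ $8.35 + 370 @ $12.50 + 57 @ $10.65 = $7,999.90
Ending inventory: 105 @ $14.05 + 270 @ $13.15 + 285 @ $10.65 = $8,061.00

Ending inventory = $8,061.00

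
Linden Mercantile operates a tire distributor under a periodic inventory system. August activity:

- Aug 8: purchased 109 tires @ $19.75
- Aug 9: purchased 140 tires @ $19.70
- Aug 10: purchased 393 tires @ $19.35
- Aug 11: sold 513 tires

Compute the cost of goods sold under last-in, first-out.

COGS = $9,968.55

Aug 11, 513 sold [LIFO — newest first]: 393 @ $19.35 + 120 @ $19.70 = $9,968.55
Ending inventory: 109 @ $19.75 + 20 @ $19.70 = $2,546.75
Check: goods available $12,515.30 = COGS $9,968.55 + ending $2,546.75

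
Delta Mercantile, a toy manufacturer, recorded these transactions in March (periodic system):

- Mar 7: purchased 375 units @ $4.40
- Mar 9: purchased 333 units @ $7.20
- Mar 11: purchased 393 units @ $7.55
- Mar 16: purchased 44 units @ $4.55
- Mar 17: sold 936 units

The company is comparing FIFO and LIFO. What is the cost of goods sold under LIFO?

FIFO COGS: 375 @ $4.40 + 333 @ $7.20 + 228 @ $7.55 = $5,769.00
LIFO COGS: 44 @ $4.55 + 393 @ $7.55 + 333 @ $7.20 + 166 @ $4.40 = $6,295.35

COGS = $6,295.35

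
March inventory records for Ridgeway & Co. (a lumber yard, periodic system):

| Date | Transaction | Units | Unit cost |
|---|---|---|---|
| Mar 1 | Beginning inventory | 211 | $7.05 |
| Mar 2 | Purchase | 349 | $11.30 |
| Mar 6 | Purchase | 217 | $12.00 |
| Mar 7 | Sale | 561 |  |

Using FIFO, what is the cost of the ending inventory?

Mar 7, 561 sold [FIFO — oldest first]: 211 @ $7.05 + 349 @ $11.30 + 1 @ $12.00 = $5,443.25
Ending inventory: 216 @ $12.00 = $2,592.00

Ending inventory = $2,592.00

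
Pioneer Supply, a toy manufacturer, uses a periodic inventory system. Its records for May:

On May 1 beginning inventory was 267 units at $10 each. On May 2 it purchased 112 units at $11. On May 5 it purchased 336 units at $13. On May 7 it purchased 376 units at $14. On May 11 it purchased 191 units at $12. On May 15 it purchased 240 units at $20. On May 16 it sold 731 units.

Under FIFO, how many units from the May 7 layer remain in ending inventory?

360

May 16, 731 sold [FIFO — oldest first]: 267 @ $10 + 112 @ $11 + 336 @ $13 + 16 @ $14 = $8,494
Ending inventory: 360 @ $14 + 191 @ $12 + 240 @ $20 = $12,132
Check: goods available $20,626 = COGS $8,494 + ending $12,132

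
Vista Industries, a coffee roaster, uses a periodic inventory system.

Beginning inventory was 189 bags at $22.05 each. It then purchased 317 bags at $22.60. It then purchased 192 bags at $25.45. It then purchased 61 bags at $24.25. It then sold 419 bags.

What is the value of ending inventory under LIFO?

Ending inventory = $7,580.05

Sale 1 (419) [LIFO — newest first]: 61 @ $24.25 + 192 @ $25.45 + 166 @ $22.60 = $10,117.25
Ending inventory: 189 @ $22.05 + 151 @ $22.60 = $7,580.05
Check: goods available $17,697.30 = COGS $10,117.25 + ending $7,580.05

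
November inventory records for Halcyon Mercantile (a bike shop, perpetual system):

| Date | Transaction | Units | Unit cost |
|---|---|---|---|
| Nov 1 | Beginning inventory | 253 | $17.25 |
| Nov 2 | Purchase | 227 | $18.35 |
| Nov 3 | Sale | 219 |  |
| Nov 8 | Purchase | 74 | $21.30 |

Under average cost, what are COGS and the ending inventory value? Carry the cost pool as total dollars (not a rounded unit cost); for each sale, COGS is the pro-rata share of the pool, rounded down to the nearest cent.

COGS = $3,891.67; ending inventory = $6,214.23

After Nov 1: 253 on hand, pool $4,364.25 (≈ $17.2500 each)
After Nov 2: 480 on hand, pool $8,529.70 (≈ $17.7702 each)
Nov 3, sell 219: 219/480 × $8,529.70 → $3,891.67
After Nov 8: 335 on hand, pool $6,214.23 (≈ $18.5499 each)
Ending inventory (cost pool remaining) = $6,214.23
Check: goods available $10,105.90 = COGS $3,891.67 + ending $6,214.23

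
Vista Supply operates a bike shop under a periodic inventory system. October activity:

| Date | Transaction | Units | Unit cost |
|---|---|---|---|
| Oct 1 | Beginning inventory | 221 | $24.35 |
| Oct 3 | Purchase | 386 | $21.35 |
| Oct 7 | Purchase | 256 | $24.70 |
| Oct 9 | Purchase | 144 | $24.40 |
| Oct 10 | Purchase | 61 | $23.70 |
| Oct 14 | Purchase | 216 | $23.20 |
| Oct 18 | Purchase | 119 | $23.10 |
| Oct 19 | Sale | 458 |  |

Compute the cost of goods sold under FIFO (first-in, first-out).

Oct 19, 458 sold [FIFO — oldest first]: 221 @ $24.35 + 237 @ $21.35 = $10,441.30
Ending inventory: 149 @ $21.35 + 256 @ $24.70 + 144 @ $24.40 + 61 @ $23.70 + 216 @ $23.20 + 119 @ $23.10 = $22,223.75
Check: goods available $32,665.05 = COGS $10,441.30 + ending $22,223.75

COGS = $10,441.30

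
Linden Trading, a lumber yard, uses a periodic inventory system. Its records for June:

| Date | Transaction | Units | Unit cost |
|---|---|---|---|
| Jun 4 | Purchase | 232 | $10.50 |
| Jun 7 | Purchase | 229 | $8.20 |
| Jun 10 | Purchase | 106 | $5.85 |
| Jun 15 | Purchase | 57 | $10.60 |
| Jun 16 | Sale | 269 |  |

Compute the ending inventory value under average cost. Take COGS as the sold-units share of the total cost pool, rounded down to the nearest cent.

Ending inventory = $3,150.69

Jun 16, sell 269: 269/624 × $5,538.10 → $2,387.41
Ending inventory (cost pool remaining) = $3,150.69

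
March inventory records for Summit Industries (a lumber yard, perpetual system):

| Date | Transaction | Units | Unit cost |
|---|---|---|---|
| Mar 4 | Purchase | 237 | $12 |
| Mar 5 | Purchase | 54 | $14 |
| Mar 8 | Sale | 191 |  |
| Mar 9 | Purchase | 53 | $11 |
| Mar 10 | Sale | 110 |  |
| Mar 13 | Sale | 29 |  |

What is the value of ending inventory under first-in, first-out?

Mar 8, 191 sold [FIFO — oldest first]: 191 @ $12 = $2,292
Mar 10, 110 sold [FIFO — oldest first]: 46 @ $12 + 54 @ $14 + 10 @ $11 = $1,418
Mar 13, 29 sold [FIFO — oldest first]: 29 @ $11 = $319
Total COGS = $2,292 + $1,418 + $319 = $4,029
Ending inventory: 14 @ $11 = $154

Ending inventory = $154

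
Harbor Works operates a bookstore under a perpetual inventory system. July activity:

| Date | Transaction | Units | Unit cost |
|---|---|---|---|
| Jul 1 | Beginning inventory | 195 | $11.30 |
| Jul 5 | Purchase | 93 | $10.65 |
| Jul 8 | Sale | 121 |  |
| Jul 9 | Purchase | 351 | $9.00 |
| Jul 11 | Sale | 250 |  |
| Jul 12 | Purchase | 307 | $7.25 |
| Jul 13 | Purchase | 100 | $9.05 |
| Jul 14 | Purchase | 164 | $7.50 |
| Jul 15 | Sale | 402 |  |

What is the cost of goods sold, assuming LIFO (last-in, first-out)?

Jul 8, 121 sold [LIFO — newest first]: 93 @ $10.65 + 28 @ $11.30 = $1,306.85
Jul 11, 250 sold [LIFO — newest first]: 250 @ $9.00 = $2,250.00
Jul 15, 402 sold [LIFO — newest first]: 164 @ $7.50 + 100 @ $9.05 + 138 @ $7.25 = $3,135.50
Total COGS = $1,306.85 + $2,250.00 + $3,135.50 = $6,692.35
Ending inventory: 167 @ $11.30 + 101 @ $9.00 + 169 @ $7.25 = $4,021.35

COGS = $6,692.35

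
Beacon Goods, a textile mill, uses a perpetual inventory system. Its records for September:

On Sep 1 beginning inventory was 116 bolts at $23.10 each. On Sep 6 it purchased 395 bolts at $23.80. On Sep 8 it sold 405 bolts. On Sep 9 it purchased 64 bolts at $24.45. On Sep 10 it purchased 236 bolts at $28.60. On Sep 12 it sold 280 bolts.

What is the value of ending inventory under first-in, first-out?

Ending inventory = $3,603.60

Sep 8, 405 sold [FIFO — oldest first]: 116 @ $23.10 + 289 @ $23.80 = $9,557.80
Sep 12, 280 sold [FIFO — oldest first]: 106 @ $23.80 + 64 @ $24.45 + 110 @ $28.60 = $7,233.60
Total COGS = $9,557.80 + $7,233.60 = $16,791.40
Ending inventory: 126 @ $28.60 = $3,603.60
Check: goods available $20,395.00 = COGS $16,791.40 + ending $3,603.60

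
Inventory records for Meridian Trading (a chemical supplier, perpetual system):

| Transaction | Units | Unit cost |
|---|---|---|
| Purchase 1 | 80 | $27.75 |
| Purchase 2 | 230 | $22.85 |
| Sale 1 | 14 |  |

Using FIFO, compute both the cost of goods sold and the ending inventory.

Sale 1 (14) [FIFO — oldest first]: 14 @ $27.75 = $388.50
Ending inventory: 66 @ $27.75 + 230 @ $22.85 = $7,087.00
Check: goods available $7,475.50 = COGS $388.50 + ending $7,087.00

COGS = $388.50; ending inventory = $7,087.00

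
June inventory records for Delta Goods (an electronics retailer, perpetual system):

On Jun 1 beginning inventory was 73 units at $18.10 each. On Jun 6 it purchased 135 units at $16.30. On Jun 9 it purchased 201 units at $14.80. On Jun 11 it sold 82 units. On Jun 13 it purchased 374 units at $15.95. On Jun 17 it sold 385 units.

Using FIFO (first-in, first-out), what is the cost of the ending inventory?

Ending inventory = $5,040.20

Jun 11, 82 sold [FIFO — oldest first]: 73 @ $18.10 + 9 @ $16.30 = $1,468.00
Jun 17, 385 sold [FIFO — oldest first]: 126 @ $16.30 + 201 @ $14.80 + 58 @ $15.95 = $5,953.70
Total COGS = $1,468.00 + $5,953.70 = $7,421.70
Ending inventory: 316 @ $15.95 = $5,040.20
Check: goods available $12,461.90 = COGS $7,421.70 + ending $5,040.20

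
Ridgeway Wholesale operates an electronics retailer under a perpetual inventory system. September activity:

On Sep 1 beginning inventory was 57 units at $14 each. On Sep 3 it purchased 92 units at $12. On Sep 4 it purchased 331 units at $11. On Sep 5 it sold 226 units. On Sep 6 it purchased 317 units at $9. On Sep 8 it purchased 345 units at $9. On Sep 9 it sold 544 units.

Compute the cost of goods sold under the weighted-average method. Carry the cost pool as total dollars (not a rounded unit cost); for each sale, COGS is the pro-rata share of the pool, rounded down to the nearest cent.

COGS = $7,890.17

After Sep 1: 57 on hand, pool $798.00 (≈ $14.0000 each)
After Sep 3: 149 on hand, pool $1,902.00 (≈ $12.7651 each)
After Sep 4: 480 on hand, pool $5,543.00 (≈ $11.5479 each)
Sep 5, sell 226: 226/480 × $5,543.00 → $2,609.82
After Sep 6: 571 on hand, pool $5,786.18 (≈ $10.1334 each)
After Sep 8: 916 on hand, pool $8,891.18 (≈ $9.7065 each)
Sep 9, sell 544: 544/916 × $8,891.18 → $5,280.35
Total COGS = $2,609.82 + $5,280.35 = $7,890.17
Ending inventory (cost pool remaining) = $3,610.83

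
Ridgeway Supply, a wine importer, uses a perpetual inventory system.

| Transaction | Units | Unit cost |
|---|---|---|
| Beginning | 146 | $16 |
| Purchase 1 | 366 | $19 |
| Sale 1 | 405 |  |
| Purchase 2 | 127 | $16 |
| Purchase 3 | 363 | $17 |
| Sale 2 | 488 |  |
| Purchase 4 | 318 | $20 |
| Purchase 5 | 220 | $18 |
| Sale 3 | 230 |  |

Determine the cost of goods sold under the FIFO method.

COGS = $19,913

Sale 1 (405) [FIFO — oldest first]: 146 @ $16 + 259 @ $19 = $7,257
Sale 2 (488) [FIFO — oldest first]: 107 @ $19 + 127 @ $16 + 254 @ $17 = $8,383
Sale 3 (230) [FIFO — oldest first]: 109 @ $17 + 121 @ $20 = $4,273
Total COGS = $7,257 + $8,383 + $4,273 = $19,913
Ending inventory: 197 @ $20 + 220 @ $18 = $7,900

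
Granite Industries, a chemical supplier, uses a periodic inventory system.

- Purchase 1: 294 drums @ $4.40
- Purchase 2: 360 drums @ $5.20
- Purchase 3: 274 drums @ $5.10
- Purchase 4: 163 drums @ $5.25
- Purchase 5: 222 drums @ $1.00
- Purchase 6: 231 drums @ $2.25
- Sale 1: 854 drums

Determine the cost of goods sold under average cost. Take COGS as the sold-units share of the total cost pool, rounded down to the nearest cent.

COGS = $3,407.42

Sale 1, sell 854: 854/1544 × $6,160.50 → $3,407.42
Ending inventory (cost pool remaining) = $2,753.08
Check: goods available $6,160.50 = COGS $3,407.42 + ending $2,753.08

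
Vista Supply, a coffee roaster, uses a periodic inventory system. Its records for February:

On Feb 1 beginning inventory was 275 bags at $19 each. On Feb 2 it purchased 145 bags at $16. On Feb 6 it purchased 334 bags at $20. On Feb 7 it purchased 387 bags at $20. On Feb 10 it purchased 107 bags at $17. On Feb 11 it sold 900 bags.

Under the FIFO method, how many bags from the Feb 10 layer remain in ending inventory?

107

Feb 11, 900 sold [FIFO — oldest first]: 275 @ $19 + 145 @ $16 + 334 @ $20 + 146 @ $20 = $17,145
Ending inventory: 241 @ $20 + 107 @ $17 = $6,639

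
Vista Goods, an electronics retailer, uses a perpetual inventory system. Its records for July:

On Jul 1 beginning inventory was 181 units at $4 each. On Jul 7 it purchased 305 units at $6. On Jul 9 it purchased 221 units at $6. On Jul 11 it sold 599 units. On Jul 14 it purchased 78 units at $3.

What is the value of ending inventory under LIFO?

Jul 11, 599 sold [LIFO — newest first]: 221 @ $6 + 305 @ $6 + 73 @ $4 = $3,448
Ending inventory: 108 @ $4 + 78 @ $3 = $666

Ending inventory = $666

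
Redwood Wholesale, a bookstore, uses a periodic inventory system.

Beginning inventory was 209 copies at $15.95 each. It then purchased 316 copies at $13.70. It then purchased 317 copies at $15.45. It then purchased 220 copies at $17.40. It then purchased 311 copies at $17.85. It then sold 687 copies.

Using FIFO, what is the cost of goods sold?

Sale 1 (687) [FIFO — oldest first]: 209 @ $15.95 + 316 @ $13.70 + 162 @ $15.45 = $10,165.65
Ending inventory: 155 @ $15.45 + 220 @ $17.40 + 311 @ $17.85 = $11,774.10

COGS = $10,165.65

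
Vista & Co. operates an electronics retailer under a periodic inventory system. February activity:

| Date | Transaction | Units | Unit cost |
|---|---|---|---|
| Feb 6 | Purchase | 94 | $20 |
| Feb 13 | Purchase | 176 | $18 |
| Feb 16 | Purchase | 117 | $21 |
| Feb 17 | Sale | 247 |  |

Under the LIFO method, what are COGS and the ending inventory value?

COGS = $4,797; ending inventory = $2,708

Feb 17, 247 sold [LIFO — newest first]: 117 @ $21 + 130 @ $18 = $4,797
Ending inventory: 94 @ $20 + 46 @ $18 = $2,708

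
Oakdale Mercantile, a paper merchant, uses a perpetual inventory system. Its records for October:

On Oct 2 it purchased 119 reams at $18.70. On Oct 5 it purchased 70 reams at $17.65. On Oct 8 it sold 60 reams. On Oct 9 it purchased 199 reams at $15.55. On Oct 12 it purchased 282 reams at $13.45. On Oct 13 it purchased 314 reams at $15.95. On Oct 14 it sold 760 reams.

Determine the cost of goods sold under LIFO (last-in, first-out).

COGS = $12,410.40

Oct 8, 60 sold [LIFO — newest first]: 60 @ $17.65 = $1,059.00
Oct 14, 760 sold [LIFO — newest first]: 314 @ $15.95 + 282 @ $13.45 + 164 @ $15.55 = $11,351.40
Total COGS = $1,059.00 + $11,351.40 = $12,410.40
Ending inventory: 119 @ $18.70 + 10 @ $17.65 + 35 @ $15.55 = $2,946.05
Check: goods available $15,356.45 = COGS $12,410.40 + ending $2,946.05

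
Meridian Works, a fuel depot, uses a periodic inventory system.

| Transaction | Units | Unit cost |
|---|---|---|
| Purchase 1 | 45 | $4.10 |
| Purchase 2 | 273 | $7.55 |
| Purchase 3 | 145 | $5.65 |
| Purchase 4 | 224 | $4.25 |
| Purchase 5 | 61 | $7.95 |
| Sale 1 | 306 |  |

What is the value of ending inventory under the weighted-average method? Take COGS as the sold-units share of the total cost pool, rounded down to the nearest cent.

Sale 1, sell 306: 306/748 × $4,501.85 → $1,841.66
Ending inventory (cost pool remaining) = $2,660.19

Ending inventory = $2,660.19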